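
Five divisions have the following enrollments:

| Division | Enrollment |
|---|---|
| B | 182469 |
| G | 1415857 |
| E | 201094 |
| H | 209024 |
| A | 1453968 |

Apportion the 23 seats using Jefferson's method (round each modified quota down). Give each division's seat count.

Standard divisor 3462412/23 ≈ 150539.652; standard quotas: B 1.212, G 9.405, E 1.336, H 1.388, A 9.658.
Rounding down gives 1, 9, 1, 1, 9 = 21 seats, so the divisor must be adjusted.
With modified divisor 136900: modified quotas B 1.333, G 10.342, E 1.469, H 1.527, A 10.621.
Rounding down: B 1, G 10, E 1, H 1, A 10 (total 23).

B 1; G 10; E 1; H 1; A 10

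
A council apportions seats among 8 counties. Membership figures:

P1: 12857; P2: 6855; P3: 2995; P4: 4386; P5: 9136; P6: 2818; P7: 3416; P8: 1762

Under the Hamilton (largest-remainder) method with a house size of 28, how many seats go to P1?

8

Total 44225; standard divisor 44225/28 ≈ 1579.464.
Standard quotas: P1 8.1401, P2 4.3401, P3 1.8962, P4 2.7769, P5 5.7842, P6 1.7841, P7 2.1628, P8 1.1156.
Lower quotas: P1 8, P2 4, P3 1, P4 2, P5 5, P6 1, P7 2, P8 1 (sum 24, leaving 4 seats).
Remainders in descending order: P3 0.8962, P5 0.7842, P6 0.7841, P4 0.7769, P2 0.3401, P7 0.1628, P1 0.1401, P8 0.1156.
The surplus seats go to P3, P5, P6, P4.
P1 receives 8.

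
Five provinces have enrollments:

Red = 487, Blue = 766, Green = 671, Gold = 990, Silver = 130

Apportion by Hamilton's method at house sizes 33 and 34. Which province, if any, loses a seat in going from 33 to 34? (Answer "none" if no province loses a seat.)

At 33 seats: Red 5, Blue 8, Green 7, Gold 11, Silver 2.
At 34 seats: Red 5, Blue 9, Green 8, Gold 11, Silver 1.
Silver drops from 2 to 1.

Silver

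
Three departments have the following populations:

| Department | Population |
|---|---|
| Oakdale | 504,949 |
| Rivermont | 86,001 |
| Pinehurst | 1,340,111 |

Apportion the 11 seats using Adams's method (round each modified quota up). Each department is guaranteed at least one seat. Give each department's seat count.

Standard divisor 1931061/11 ≈ 175551; standard quotas: Oakdale 2.876, Rivermont 0.490, Pinehurst 7.634.
Rounding up gives 3, 1, 8 = 12 seats, so the divisor must be adjusted.
With modified divisor 207400: modified quotas Oakdale 2.435, Rivermont 0.415, Pinehurst 6.461.
Rounding up: Oakdale 3, Rivermont 1, Pinehurst 7 (total 11).

Oakdale: 3, Rivermont: 1, Pinehurst: 7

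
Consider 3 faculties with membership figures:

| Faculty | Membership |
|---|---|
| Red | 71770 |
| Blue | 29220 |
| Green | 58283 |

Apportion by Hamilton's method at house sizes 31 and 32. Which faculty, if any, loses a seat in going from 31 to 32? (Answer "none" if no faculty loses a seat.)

At 31 seats: Red 14, Blue 6, Green 11.
At 32 seats: Red 14, Blue 6, Green 12.
No faculty's allocation decreased.

none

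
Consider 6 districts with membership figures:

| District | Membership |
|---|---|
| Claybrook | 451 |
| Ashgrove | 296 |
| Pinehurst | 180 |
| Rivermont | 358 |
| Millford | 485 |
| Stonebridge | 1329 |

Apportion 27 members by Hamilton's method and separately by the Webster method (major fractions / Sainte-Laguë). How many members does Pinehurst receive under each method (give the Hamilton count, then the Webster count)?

Hamilton: Claybrook 4, Ashgrove 3, Pinehurst 1, Rivermont 3, Millford 4, Stonebridge 12.
Webster: Claybrook 4, Ashgrove 3, Pinehurst 2, Rivermont 3, Millford 4, Stonebridge 11.
Pinehurst gets 1 under Hamilton and 2 under Webster.

1 and 2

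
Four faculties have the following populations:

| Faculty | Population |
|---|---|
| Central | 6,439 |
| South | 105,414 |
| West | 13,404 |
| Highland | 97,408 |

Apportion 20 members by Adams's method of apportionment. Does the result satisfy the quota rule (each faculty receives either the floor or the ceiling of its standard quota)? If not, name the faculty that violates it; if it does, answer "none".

none

Standard quotas: Central 0.578, South 9.468, West 1.204, Highland 8.749.
Adams allocation: Central 1, South 9, West 2, Highland 8.
Every allocation lies between the lower and upper quota.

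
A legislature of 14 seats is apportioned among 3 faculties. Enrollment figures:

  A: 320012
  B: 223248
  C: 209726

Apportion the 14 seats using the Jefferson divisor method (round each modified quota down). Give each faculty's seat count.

A 6, B 4, C 4

Standard divisor 752986/14 ≈ 53784.714; standard quotas: A 5.950, B 4.151, C 3.899.
Rounding down gives 5, 4, 3 = 12 seats, so the divisor must be adjusted.
With modified divisor 49100: modified quotas A 6.518, B 4.547, C 4.271.
Rounding down: A 6, B 4, C 4 (total 14).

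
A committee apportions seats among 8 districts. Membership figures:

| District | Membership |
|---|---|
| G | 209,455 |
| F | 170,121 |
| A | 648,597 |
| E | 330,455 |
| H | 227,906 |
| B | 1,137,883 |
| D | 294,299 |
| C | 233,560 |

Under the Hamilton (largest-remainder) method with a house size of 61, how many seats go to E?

6

Standard divisor: 3252276 ÷ 61 = 53316.
Standard quotas: G 3.9286, F 3.1908, A 12.1651, E 6.1980, H 4.2746, B 21.3422, D 5.5199, C 4.3807.
Lower quotas: G 3, F 3, A 12, E 6, H 4, B 21, D 5, C 4 (sum 58, leaving 3 seats).
Remainders in descending order: G 0.9286, D 0.5199, C 0.3807, B 0.3422, H 0.2746, E 0.1980, F 0.1908, A 0.1651.
The surplus seats go to G, D, C.
E receives 6.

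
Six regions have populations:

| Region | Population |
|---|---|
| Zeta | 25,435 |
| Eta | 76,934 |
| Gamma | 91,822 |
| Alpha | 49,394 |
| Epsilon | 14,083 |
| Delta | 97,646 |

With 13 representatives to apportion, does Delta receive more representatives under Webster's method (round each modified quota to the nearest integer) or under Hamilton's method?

Webster: Zeta 1, Eta 3, Gamma 3, Alpha 2, Epsilon 1, Delta 3.
Hamilton: Zeta 1, Eta 3, Gamma 3, Alpha 2, Epsilon 0, Delta 4.
Delta gets 3 under Webster and 4 under Hamilton.

Hamilton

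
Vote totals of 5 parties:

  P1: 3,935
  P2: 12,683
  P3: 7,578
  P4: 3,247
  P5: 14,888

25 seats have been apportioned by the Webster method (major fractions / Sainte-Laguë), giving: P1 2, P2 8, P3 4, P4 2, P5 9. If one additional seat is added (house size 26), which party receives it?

P3

Priority for the next seat is population ÷ (current seats + 0.5).
Priorities: P1 1574.000, P2 1492.118, P3 1684.000, P4 1298.800, P5 1567.158.
Highest priority: P3.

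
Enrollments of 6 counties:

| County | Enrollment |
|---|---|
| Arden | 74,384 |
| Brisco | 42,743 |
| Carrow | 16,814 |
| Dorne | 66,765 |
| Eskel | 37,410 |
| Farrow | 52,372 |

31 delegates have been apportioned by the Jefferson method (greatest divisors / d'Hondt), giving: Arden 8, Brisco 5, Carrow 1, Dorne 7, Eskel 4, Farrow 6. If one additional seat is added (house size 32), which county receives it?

Priority for the next seat is population ÷ (current seats + 1).
Priorities: Arden 8264.889, Brisco 7123.833, Carrow 8407.000, Dorne 8345.625, Eskel 7482.000, Farrow 7481.714.
Highest priority: Carrow.

Carrow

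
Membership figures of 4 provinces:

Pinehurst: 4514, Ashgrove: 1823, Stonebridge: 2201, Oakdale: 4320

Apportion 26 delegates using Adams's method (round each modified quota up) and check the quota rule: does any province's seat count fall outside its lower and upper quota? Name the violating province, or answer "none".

Standard quotas: Pinehurst 9.128, Ashgrove 3.686, Stonebridge 4.451, Oakdale 8.735.
Adams allocation: Pinehurst 9, Ashgrove 4, Stonebridge 5, Oakdale 8.
Every allocation lies between the lower and upper quota.

none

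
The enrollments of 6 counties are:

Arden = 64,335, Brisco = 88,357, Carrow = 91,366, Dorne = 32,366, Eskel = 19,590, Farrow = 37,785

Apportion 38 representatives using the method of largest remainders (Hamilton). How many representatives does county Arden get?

Total 333799; standard divisor 333799/38 ≈ 8784.184.
Standard quotas: Arden 7.3240, Brisco 10.0586, Carrow 10.4012, Dorne 3.6846, Eskel 2.2301, Farrow 4.3015.
Lower quotas: Arden 7, Brisco 10, Carrow 10, Dorne 3, Eskel 2, Farrow 4 (sum 36, leaving 2 seats).
Remainders in descending order: Dorne 0.6846, Carrow 0.4012, Arden 0.3240, Farrow 0.3015, Eskel 0.2301, Brisco 0.0586.
The surplus seats go to Dorne, Carrow.
Arden receives 7.

7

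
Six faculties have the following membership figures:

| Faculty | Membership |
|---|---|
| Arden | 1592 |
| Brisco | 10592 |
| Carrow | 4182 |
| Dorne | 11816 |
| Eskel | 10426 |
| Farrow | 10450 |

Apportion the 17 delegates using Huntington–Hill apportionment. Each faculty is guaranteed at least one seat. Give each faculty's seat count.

With divisor 3013: modified quotas Arden 0.528, Brisco 3.515, Carrow 1.388, Dorne 3.922, Eskel 3.460, Farrow 3.468.
Geometric-mean thresholds: Arden (min 1), Brisco √(3·4)=3.464, Carrow √(1·2)=1.414, Dorne √(3·4)=3.464, Eskel √(3·4)=3.464, Farrow √(3·4)=3.464.
Each quota rounded against its threshold gives Arden 1, Brisco 4, Carrow 1, Dorne 4, Eskel 3, Farrow 4 (total 17).

Arden 1, Brisco 4, Carrow 1, Dorne 4, Eskel 3, Farrow 4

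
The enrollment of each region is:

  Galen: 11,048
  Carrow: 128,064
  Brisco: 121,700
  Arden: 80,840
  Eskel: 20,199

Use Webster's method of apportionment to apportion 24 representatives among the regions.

Galen: 1, Carrow: 9, Brisco: 8, Arden: 5, Eskel: 1

Standard divisor 361851/24 ≈ 15077.125; standard quotas: Galen 0.733, Carrow 8.494, Brisco 8.072, Arden 5.362, Eskel 1.340.
Rounding to the nearest integer gives 1, 8, 8, 5, 1 = 23 seats, so the divisor must be adjusted.
With modified divisor 14900: modified quotas Galen 0.741, Carrow 8.595, Brisco 8.168, Arden 5.426, Eskel 1.356.
Rounding to the nearest integer: Galen 1, Carrow 9, Brisco 8, Arden 5, Eskel 1 (total 24).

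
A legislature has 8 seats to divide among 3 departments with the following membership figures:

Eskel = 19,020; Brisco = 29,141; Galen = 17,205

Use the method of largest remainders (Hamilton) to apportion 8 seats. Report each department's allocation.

Total 65366; standard divisor 65366/8 ≈ 8170.75.
Standard quotas: Eskel 2.3278, Brisco 3.5665, Galen 2.1057.
Lower quotas: Eskel 2, Brisco 3, Galen 2 (sum 7, leaving 1 seat).
Remainders in descending order: Brisco 0.5665, Eskel 0.3278, Galen 0.1057.
The surplus seat goes to Brisco.

Eskel 2, Brisco 4, Galen 2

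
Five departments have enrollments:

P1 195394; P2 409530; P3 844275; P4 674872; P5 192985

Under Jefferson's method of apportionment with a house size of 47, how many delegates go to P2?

Standard divisor 2317056/47 ≈ 49299.064; standard quotas: P1 3.963, P2 8.307, P3 17.126, P4 13.689, P5 3.915.
Rounding down gives 3, 8, 17, 13, 3 = 44 seats, so the divisor must be adjusted.
With modified divisor 47600: modified quotas P1 4.105, P2 8.604, P3 17.737, P4 14.178, P5 4.054.
Rounding down: P1 4, P2 8, P3 17, P4 14, P5 4 (total 47).
P2 receives 8.

8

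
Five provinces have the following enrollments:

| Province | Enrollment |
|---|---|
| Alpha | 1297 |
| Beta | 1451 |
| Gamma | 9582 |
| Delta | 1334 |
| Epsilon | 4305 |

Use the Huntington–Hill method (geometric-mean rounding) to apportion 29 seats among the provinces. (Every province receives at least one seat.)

With divisor 605: modified quotas Alpha 2.144, Beta 2.398, Gamma 15.838, Delta 2.205, Epsilon 7.116.
Geometric-mean thresholds: Alpha √(2·3)=2.449, Beta √(2·3)=2.449, Gamma √(15·16)=15.492, Delta √(2·3)=2.449, Epsilon √(7·8)=7.483.
Each quota rounded against its threshold gives Alpha 2, Beta 2, Gamma 16, Delta 2, Epsilon 7 (total 29).

Alpha=2; Beta=2; Gamma=16; Delta=2; Epsilon=7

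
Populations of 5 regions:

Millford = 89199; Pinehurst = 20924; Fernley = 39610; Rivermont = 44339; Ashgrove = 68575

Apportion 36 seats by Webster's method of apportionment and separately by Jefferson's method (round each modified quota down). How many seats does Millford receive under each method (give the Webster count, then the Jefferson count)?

12 and 13

Webster: Millford 12, Pinehurst 3, Fernley 5, Rivermont 6, Ashgrove 10.
Jefferson: Millford 13, Pinehurst 3, Fernley 5, Rivermont 6, Ashgrove 9.
Millford gets 12 under Webster and 13 under Jefferson.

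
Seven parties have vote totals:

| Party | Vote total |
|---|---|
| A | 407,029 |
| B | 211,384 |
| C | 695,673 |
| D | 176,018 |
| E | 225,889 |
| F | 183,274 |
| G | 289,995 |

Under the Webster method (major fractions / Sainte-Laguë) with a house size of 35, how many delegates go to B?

3

Standard divisor 2189262/35 ≈ 62550.343; standard quotas: A 6.507, B 3.379, C 11.122, D 2.814, E 3.611, F 2.930, G 4.636.
Rounding to the nearest integer gives 7, 3, 11, 3, 4, 3, 5 = 36 seats, so the divisor must be adjusted.
With modified divisor 63500: modified quotas A 6.410, B 3.329, C 10.955, D 2.772, E 3.557, F 2.886, G 4.567.
Rounding to the nearest integer: A 6, B 3, C 11, D 3, E 4, F 3, G 5 (total 35).
B receives 3.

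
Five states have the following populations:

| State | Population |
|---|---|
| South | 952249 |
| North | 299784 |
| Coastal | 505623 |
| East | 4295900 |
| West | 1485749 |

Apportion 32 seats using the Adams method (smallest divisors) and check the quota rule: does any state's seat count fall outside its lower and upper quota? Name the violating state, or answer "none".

Standard quotas: South 4.042, North 1.272, Coastal 2.146, East 18.234, West 6.306.
Adams allocation: South 4, North 2, Coastal 3, East 17, West 6.
East has quota 18.234 (lower 18, upper 19) but receives 17 — outside the quota interval.

East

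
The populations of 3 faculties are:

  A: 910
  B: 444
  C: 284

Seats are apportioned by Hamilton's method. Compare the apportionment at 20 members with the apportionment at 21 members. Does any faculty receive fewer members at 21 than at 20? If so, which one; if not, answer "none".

C

At 20 seats: A 11, B 5, C 4.
At 21 seats: A 12, B 6, C 3.
C drops from 4 to 3.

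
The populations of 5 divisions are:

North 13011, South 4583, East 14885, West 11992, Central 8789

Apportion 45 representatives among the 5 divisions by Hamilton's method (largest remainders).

Total 53260; standard divisor 53260/45 ≈ 1183.556.
Standard quotas: North 10.9931, South 3.8722, East 12.5765, West 10.1322, Central 7.4259.
Lower quotas: North 10, South 3, East 12, West 10, Central 7 (sum 42, leaving 3 seats).
Remainders in descending order: North 0.9931, South 0.8722, East 0.5765, Central 0.4259, West 0.1322.
The surplus seats go to North, South, East.

North 11, South 4, East 13, West 10, Central 7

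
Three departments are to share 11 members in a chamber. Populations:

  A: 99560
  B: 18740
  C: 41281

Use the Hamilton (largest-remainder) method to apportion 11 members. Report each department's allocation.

A=7; B=1; C=3

Total 159581; standard divisor 159581/11 ≈ 14507.364.
Standard quotas: A 6.8627, B 1.2918, C 2.8455.
Lower quotas: A 6, B 1, C 2 (sum 9, leaving 2 seats).
Remainders in descending order: A 0.8627, C 0.8455, B 0.2918.
Largest remainders: A, C receive the extra seats.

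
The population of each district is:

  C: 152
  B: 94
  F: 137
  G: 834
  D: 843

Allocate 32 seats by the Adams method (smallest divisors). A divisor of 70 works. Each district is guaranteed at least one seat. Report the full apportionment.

With modified divisor 70: modified quotas C 2.171, B 1.343, F 1.957, G 11.914, D 12.043.
Rounding up: C 3, B 2, F 2, G 12, D 13 (total 32).

C: 3; B: 2; F: 2; G: 12; D: 13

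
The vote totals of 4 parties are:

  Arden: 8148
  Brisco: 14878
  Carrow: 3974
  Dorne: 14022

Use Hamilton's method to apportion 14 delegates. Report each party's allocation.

Arden 3, Brisco 5, Carrow 1, Dorne 5

Standard divisor: 41022 ÷ 14 ≈ 2930.143.
Standard quotas: Arden 2.7808, Brisco 5.0776, Carrow 1.3562, Dorne 4.7854.
Lower quotas: Arden 2, Brisco 5, Carrow 1, Dorne 4 (sum 12, leaving 2 seats).
Remainders in descending order: Dorne 0.7854, Arden 0.7808, Carrow 0.3562, Brisco 0.0776.
Largest remainders: Dorne, Arden receive the extra seats.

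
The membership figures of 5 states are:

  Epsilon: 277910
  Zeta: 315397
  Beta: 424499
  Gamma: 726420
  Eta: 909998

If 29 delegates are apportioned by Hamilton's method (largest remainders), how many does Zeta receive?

3

Total 2654224; standard divisor 2654224/29 ≈ 91524.966.
Standard quotas: Epsilon 3.0364, Zeta 3.4460, Beta 4.6381, Gamma 7.9369, Eta 9.9426.
Lower quotas: Epsilon 3, Zeta 3, Beta 4, Gamma 7, Eta 9 (sum 26, leaving 3 seats).
Remainders in descending order: Eta 0.9426, Gamma 0.9369, Beta 0.6381, Zeta 0.4460, Epsilon 0.0364.
The surplus seats go to Eta, Gamma, Beta.
Zeta receives 3.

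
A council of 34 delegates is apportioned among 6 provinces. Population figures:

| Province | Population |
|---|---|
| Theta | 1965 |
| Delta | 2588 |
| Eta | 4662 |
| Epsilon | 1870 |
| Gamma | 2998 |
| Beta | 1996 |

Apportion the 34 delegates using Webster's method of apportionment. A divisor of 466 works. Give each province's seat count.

Theta 4; Delta 6; Eta 10; Epsilon 4; Gamma 6; Beta 4

With modified divisor 466: modified quotas Theta 4.217, Delta 5.554, Eta 10.004, Epsilon 4.013, Gamma 6.433, Beta 4.283.
Rounding to the nearest integer: Theta 4, Delta 6, Eta 10, Epsilon 4, Gamma 6, Beta 4 (total 34).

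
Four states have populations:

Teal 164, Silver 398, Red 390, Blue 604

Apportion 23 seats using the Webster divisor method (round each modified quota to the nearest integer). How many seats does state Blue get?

9

Standard divisor 1556/23 ≈ 67.652; standard quotas: Teal 2.424, Silver 5.883, Red 5.765, Blue 8.928.
Rounding to the nearest integer gives Teal 2, Silver 6, Red 6, Blue 9 — total 23, matching the house size, so no adjustment is needed.
Blue receives 9.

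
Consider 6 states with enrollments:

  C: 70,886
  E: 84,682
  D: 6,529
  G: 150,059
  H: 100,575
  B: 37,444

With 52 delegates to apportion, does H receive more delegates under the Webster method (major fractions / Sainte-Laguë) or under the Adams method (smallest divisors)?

Webster: C 8, E 10, D 1, G 17, H 12, B 4.
Adams: C 8, E 10, D 1, G 17, H 11, B 5.
H gets 12 under Webster and 11 under Adams.

Webster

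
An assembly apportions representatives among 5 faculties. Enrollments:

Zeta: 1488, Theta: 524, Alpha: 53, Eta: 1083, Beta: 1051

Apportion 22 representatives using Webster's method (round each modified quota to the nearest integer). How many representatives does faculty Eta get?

6

Standard divisor 4199/22 ≈ 190.864; standard quotas: Zeta 7.796, Theta 2.745, Alpha 0.278, Eta 5.674, Beta 5.507.
Rounding to the nearest integer gives 8, 3, 0, 6, 6 = 23 seats, so the divisor must be adjusted.
With modified divisor 194: modified quotas Zeta 7.670, Theta 2.701, Alpha 0.273, Eta 5.582, Beta 5.418.
Rounding to the nearest integer: Zeta 8, Theta 3, Alpha 0, Eta 6, Beta 5 (total 22).
Eta receives 6.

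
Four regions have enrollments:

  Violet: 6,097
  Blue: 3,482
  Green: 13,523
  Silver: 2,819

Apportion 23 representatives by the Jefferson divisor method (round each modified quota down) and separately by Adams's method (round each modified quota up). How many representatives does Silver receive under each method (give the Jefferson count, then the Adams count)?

2 and 3

Jefferson: Violet 5, Blue 3, Green 13, Silver 2.
Adams: Violet 5, Blue 3, Green 12, Silver 3.
Silver gets 2 under Jefferson and 3 under Adams.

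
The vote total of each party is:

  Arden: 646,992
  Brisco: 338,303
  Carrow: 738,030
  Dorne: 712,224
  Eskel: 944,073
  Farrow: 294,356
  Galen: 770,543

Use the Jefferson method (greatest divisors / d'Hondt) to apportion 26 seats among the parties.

Standard divisor 4444521/26 ≈ 170943.115; standard quotas: Arden 3.785, Brisco 1.979, Carrow 4.317, Dorne 4.166, Eskel 5.523, Farrow 1.722, Galen 4.508.
Rounding down gives 3, 1, 4, 4, 5, 1, 4 = 22 seats, so the divisor must be adjusted.
With modified divisor 150900: modified quotas Arden 4.288, Brisco 2.242, Carrow 4.891, Dorne 4.720, Eskel 6.256, Farrow 1.951, Galen 5.106.
Rounding down: Arden 4, Brisco 2, Carrow 4, Dorne 4, Eskel 6, Farrow 1, Galen 5 (total 26).

Arden 4; Brisco 2; Carrow 4; Dorne 4; Eskel 6; Farrow 1; Galen 5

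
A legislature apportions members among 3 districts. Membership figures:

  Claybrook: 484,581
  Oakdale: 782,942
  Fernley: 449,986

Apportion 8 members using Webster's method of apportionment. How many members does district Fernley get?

Standard divisor 1717509/8 ≈ 214688.625; standard quotas: Claybrook 2.257, Oakdale 3.647, Fernley 2.096.
Rounding to the nearest integer gives Claybrook 2, Oakdale 4, Fernley 2 — total 8, matching the house size, so no adjustment is needed.
Fernley receives 2.

2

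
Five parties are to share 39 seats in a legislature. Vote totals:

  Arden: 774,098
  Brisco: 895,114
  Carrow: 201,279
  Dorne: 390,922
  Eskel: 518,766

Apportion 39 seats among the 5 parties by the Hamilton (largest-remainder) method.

The standard divisor is 2780179/39 ≈ 71286.641.
Standard quotas: Arden 10.8589, Brisco 12.5565, Carrow 2.8235, Dorne 5.4838, Eskel 7.2772.
Lower quotas: Arden 10, Brisco 12, Carrow 2, Dorne 5, Eskel 7 (sum 36, leaving 3 seats).
Remainders in descending order: Arden 0.8589, Carrow 0.8235, Brisco 0.5565, Dorne 0.4838, Eskel 0.2772.
Largest remainders: Arden, Carrow, Brisco receive the extra seats.

Arden: 11; Brisco: 13; Carrow: 3; Dorne: 5; Eskel: 7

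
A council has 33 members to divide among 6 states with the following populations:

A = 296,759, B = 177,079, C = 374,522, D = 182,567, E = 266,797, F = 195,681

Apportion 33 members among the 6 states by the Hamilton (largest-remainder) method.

The standard divisor is 1493405/33 ≈ 45254.697.
Standard quotas: A 6.5575, B 3.9129, C 8.2759, D 4.0342, E 5.8955, F 4.3240.
Lower quotas: A 6, B 3, C 8, D 4, E 5, F 4 (sum 30, leaving 3 seats).
Remainders in descending order: B 0.9129, E 0.8955, A 0.5575, F 0.3240, C 0.2759, D 0.0342.
Largest remainders: B, E, A receive the extra seats.

A 7, B 4, C 8, D 4, E 6, F 4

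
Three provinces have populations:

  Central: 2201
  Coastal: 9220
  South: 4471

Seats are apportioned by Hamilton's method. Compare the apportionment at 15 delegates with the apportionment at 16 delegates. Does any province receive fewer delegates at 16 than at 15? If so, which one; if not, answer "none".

At 15 seats: Central 2, Coastal 9, South 4.
At 16 seats: Central 2, Coastal 9, South 5.
No province's allocation decreased.

none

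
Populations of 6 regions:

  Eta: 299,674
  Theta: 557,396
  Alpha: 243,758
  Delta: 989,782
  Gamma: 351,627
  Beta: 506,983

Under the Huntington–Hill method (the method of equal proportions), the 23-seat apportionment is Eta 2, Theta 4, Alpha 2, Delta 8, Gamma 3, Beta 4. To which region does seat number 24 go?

Theta

Priority for the next seat is population ÷ (√(s·(s+1))).
Priorities: Eta 122341.398, Theta 124637.535, Alpha 99513.787, Delta 116646.927, Gamma 101505.972, Beta 113364.845.
Highest priority: Theta.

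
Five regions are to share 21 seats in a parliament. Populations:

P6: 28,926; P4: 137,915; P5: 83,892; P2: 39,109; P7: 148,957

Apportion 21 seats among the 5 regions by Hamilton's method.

P6=1, P4=7, P5=4, P2=2, P7=7

Standard divisor: 438799 ÷ 21 ≈ 20895.19.
Standard quotas: P6 1.3843, P4 6.6003, P5 4.0149, P2 1.8717, P7 7.1288.
Lower quotas: P6 1, P4 6, P5 4, P2 1, P7 7 (sum 19, leaving 2 seats).
Remainders in descending order: P2 0.8717, P4 0.6003, P6 0.3843, P7 0.1288, P5 0.0149.
Largest remainders: P2, P4 receive the extra seats.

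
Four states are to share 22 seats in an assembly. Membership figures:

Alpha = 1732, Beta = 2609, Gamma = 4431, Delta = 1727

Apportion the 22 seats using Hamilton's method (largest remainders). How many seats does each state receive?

Standard divisor: 10499 ÷ 22 ≈ 477.227.
Standard quotas: Alpha 3.629, Beta 5.467, Gamma 9.285, Delta 3.619.
Lower quotas: Alpha 3, Beta 5, Gamma 9, Delta 3 (sum 20, leaving 2 seats).
Remainders in descending order: Alpha 0.629, Delta 0.619, Beta 0.467, Gamma 0.285.
Largest remainders: Alpha, Delta receive the extra seats.

Alpha 4, Beta 5, Gamma 9, Delta 4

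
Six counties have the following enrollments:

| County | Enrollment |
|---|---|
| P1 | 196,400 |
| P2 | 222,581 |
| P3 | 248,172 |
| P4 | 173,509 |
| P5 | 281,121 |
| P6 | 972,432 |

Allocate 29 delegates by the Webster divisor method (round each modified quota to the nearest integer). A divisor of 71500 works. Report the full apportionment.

With modified divisor 71500: modified quotas P1 2.747, P2 3.113, P3 3.471, P4 2.427, P5 3.932, P6 13.600.
Rounding to the nearest integer: P1 3, P2 3, P3 3, P4 2, P5 4, P6 14 (total 29).

P1 3; P2 3; P3 3; P4 2; P5 4; P6 14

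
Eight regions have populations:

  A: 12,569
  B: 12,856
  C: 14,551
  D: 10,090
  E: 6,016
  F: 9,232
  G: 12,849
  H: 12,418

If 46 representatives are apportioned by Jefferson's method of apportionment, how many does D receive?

Standard divisor 90581/46 ≈ 1969.152; standard quotas: A 6.383, B 6.529, C 7.389, D 5.124, E 3.055, F 4.688, G 6.525, H 6.306.
Rounding down gives 6, 6, 7, 5, 3, 4, 6, 6 = 43 seats, so the divisor must be adjusted.
With modified divisor 1830: modified quotas A 6.868, B 7.025, C 7.951, D 5.514, E 3.287, F 5.045, G 7.021, H 6.786.
Rounding down: A 6, B 7, C 7, D 5, E 3, F 5, G 7, H 6 (total 46).
D receives 5.

5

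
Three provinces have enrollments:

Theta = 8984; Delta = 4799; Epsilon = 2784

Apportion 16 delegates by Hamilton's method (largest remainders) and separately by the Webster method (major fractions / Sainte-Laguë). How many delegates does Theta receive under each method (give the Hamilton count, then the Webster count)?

Hamilton: Theta 9, Delta 4, Epsilon 3.
Webster: Theta 8, Delta 5, Epsilon 3.
Theta gets 9 under Hamilton and 8 under Webster.

9 and 8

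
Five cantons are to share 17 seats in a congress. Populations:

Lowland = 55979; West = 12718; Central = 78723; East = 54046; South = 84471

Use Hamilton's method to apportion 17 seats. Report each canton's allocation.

Standard divisor: 285937 ÷ 17 ≈ 16819.824.
Standard quotas: Lowland 3.3282, West 0.7561, Central 4.6804, East 3.2132, South 5.0221.
Lower quotas: Lowland 3, West 0, Central 4, East 3, South 5 (sum 15, leaving 2 seats).
Remainders in descending order: West 0.7561, Central 0.6804, Lowland 0.3282, East 0.2132, South 0.0221.
The surplus seats go to West, Central.

Lowland: 3; West: 1; Central: 5; East: 3; South: 5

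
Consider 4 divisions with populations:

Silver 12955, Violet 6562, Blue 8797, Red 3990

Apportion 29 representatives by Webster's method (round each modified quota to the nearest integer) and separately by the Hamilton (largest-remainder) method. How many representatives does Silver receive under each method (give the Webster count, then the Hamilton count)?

Webster: Silver 11, Violet 6, Blue 8, Red 4.
Hamilton: Silver 12, Violet 6, Blue 8, Red 3.
Silver gets 11 under Webster and 12 under Hamilton.

11 and 12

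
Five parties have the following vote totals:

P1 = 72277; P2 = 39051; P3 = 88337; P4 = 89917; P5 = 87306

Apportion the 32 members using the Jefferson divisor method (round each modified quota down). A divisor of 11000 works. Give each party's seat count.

P1: 6, P2: 3, P3: 8, P4: 8, P5: 7

With modified divisor 11000: modified quotas P1 6.571, P2 3.550, P3 8.031, P4 8.174, P5 7.937.
Rounding down: P1 6, P2 3, P3 8, P4 8, P5 7 (total 32).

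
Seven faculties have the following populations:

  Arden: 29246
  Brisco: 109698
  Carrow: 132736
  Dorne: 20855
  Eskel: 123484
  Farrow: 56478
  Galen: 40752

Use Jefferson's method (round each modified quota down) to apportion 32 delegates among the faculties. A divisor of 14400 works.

Arden 2, Brisco 7, Carrow 9, Dorne 1, Eskel 8, Farrow 3, Galen 2

With modified divisor 14400: modified quotas Arden 2.031, Brisco 7.618, Carrow 9.218, Dorne 1.448, Eskel 8.575, Farrow 3.922, Galen 2.830.
Rounding down: Arden 2, Brisco 7, Carrow 9, Dorne 1, Eskel 8, Farrow 3, Galen 2 (total 32).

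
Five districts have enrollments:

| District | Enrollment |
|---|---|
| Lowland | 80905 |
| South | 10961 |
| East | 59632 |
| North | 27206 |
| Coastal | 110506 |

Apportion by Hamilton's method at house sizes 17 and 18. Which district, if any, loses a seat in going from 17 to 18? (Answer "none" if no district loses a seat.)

At 17 seats: Lowland 5, South 1, East 3, North 2, Coastal 6.
At 18 seats: Lowland 5, South 0, East 4, North 2, Coastal 7.
South drops from 1 to 0.

South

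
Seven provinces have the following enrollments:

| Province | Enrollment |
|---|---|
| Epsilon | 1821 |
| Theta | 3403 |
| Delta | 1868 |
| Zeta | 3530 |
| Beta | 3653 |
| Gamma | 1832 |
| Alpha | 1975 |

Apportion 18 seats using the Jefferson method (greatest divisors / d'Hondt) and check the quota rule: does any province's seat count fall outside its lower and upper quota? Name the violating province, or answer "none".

Standard quotas: Epsilon 1.813, Theta 3.388, Delta 1.860, Zeta 3.514, Beta 3.636, Gamma 1.824, Alpha 1.966.
Jefferson allocation: Epsilon 2, Theta 3, Delta 2, Zeta 3, Beta 4, Gamma 2, Alpha 2.
Every allocation lies between the lower and upper quota.

none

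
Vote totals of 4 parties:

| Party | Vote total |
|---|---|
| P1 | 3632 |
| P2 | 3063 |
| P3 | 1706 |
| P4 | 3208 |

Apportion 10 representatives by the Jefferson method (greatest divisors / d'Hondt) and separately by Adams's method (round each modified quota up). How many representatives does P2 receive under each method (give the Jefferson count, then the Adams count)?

3 and 2

Jefferson: P1 3, P2 3, P3 1, P4 3.
Adams: P1 3, P2 2, P3 2, P4 3.
P2 gets 3 under Jefferson and 2 under Adams.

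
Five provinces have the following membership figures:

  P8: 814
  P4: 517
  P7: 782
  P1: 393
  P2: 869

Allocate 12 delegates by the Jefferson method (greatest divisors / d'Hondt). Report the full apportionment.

Standard divisor 3375/12 ≈ 281.25; standard quotas: P8 2.894, P4 1.838, P7 2.780, P1 1.397, P2 3.090.
Rounding down gives 2, 1, 2, 1, 3 = 9 seats, so the divisor must be adjusted.
With modified divisor 240: modified quotas P8 3.392, P4 2.154, P7 3.258, P1 1.637, P2 3.621.
Rounding down: P8 3, P4 2, P7 3, P1 1, P2 3 (total 12).

P8 3, P4 2, P7 3, P1 1, P2 3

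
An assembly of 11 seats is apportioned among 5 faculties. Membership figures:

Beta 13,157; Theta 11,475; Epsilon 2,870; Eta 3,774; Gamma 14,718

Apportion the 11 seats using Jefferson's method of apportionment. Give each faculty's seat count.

Standard divisor 45994/11 ≈ 4181.273; standard quotas: Beta 3.147, Theta 2.744, Epsilon 0.686, Eta 0.903, Gamma 3.520.
Rounding down gives 3, 2, 0, 0, 3 = 8 seats, so the divisor must be adjusted.
With modified divisor 3500: modified quotas Beta 3.759, Theta 3.279, Epsilon 0.820, Eta 1.078, Gamma 4.205.
Rounding down: Beta 3, Theta 3, Epsilon 0, Eta 1, Gamma 4 (total 11).

Beta 3, Theta 3, Epsilon 0, Eta 1, Gamma 4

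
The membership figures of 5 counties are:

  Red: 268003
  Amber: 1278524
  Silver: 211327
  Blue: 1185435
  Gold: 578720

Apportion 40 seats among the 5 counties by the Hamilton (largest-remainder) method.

The standard divisor is 3522009/40 ≈ 88050.225.
Standard quotas: Red 3.0438, Amber 14.5204, Silver 2.4001, Blue 13.4632, Gold 6.5726.
Lower quotas: Red 3, Amber 14, Silver 2, Blue 13, Gold 6 (sum 38, leaving 2 seats).
Remainders in descending order: Gold 0.5726, Amber 0.5204, Blue 0.4632, Silver 0.4001, Red 0.0438.
The surplus seats go to Gold, Amber.

Red: 3; Amber: 15; Silver: 2; Blue: 13; Gold: 7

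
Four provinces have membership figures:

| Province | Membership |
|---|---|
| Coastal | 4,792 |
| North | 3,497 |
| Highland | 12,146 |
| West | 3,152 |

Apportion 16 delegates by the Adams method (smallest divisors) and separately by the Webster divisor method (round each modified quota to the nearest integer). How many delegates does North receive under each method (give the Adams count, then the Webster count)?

3 and 2

Adams: Coastal 3, North 3, Highland 8, West 2.
Webster: Coastal 3, North 2, Highland 9, West 2.
North gets 3 under Adams and 2 under Webster.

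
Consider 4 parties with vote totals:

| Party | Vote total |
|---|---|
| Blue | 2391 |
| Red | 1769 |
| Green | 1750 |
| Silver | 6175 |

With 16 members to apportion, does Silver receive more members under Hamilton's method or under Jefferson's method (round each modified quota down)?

Hamilton: Blue 3, Red 3, Green 2, Silver 8.
Jefferson: Blue 3, Red 2, Green 2, Silver 9.
Silver gets 8 under Hamilton and 9 under Jefferson.

Jefferson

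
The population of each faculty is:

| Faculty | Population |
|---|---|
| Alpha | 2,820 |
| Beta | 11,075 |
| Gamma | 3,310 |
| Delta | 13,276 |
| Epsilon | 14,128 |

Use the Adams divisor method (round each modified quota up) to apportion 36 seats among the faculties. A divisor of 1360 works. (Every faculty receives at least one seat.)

Alpha: 3, Beta: 9, Gamma: 3, Delta: 10, Epsilon: 11

With modified divisor 1360: modified quotas Alpha 2.074, Beta 8.143, Gamma 2.434, Delta 9.762, Epsilon 10.388.
Rounding up: Alpha 3, Beta 9, Gamma 3, Delta 10, Epsilon 11 (total 36).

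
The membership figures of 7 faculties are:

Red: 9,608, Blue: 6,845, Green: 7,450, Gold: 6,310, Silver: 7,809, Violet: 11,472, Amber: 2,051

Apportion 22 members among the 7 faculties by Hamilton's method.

Red: 4, Blue: 3, Green: 3, Gold: 3, Silver: 3, Violet: 5, Amber: 1

The standard divisor is 51545/22 ≈ 2342.955.
Standard quotas: Red 4.1008, Blue 2.9215, Green 3.1797, Gold 2.6932, Silver 3.3330, Violet 4.8964, Amber 0.8754.
Lower quotas: Red 4, Blue 2, Green 3, Gold 2, Silver 3, Violet 4, Amber 0 (sum 18, leaving 4 seats).
Remainders in descending order: Blue 0.9215, Violet 0.8964, Amber 0.8754, Gold 0.6932, Silver 0.3330, Green 0.1797, Red 0.1008.
Largest remainders: Blue, Violet, Amber, Gold receive the extra seats.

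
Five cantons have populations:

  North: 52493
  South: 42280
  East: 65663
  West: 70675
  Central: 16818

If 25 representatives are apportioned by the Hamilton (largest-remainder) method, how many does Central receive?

2

The standard divisor is 247929/25 ≈ 9917.16.
Standard quotas: North 5.2931, South 4.2633, East 6.6211, West 7.1265, Central 1.6958.
Lower quotas: North 5, South 4, East 6, West 7, Central 1 (sum 23, leaving 2 seats).
Remainders in descending order: Central 0.6958, East 0.6211, North 0.2931, South 0.2633, West 0.1265.
Largest remainders: Central, East receive the extra seats.
Central receives 2.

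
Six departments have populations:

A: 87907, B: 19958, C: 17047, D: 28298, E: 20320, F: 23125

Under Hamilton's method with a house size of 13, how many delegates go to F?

2

Total 196655; standard divisor 196655/13 ≈ 15127.308.
Standard quotas: A 5.8111, B 1.3193, C 1.1269, D 1.8707, E 1.3433, F 1.5287.
Lower quotas: A 5, B 1, C 1, D 1, E 1, F 1 (sum 10, leaving 3 seats).
Remainders in descending order: D 0.8707, A 0.8111, F 0.5287, E 0.3433, B 0.3193, C 0.1269.
Largest remainders: D, A, F receive the extra seats.
F receives 2.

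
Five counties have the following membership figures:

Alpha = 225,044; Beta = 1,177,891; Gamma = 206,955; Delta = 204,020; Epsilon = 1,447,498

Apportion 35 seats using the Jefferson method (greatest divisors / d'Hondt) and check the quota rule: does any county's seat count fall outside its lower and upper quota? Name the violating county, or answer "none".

Standard quotas: Alpha 2.415, Beta 12.641, Gamma 2.221, Delta 2.189, Epsilon 15.534.
Jefferson allocation: Alpha 2, Beta 13, Gamma 2, Delta 2, Epsilon 16.
Every allocation lies between the lower and upper quota.

none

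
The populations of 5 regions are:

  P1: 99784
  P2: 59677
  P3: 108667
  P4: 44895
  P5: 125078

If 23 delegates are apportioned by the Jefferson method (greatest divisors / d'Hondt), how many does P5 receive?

Standard divisor 438101/23 ≈ 19047.87; standard quotas: P1 5.239, P2 3.133, P3 5.705, P4 2.357, P5 6.567.
Rounding down gives 5, 3, 5, 2, 6 = 21 seats, so the divisor must be adjusted.
With modified divisor 17200: modified quotas P1 5.801, P2 3.470, P3 6.318, P4 2.610, P5 7.272.
Rounding down: P1 5, P2 3, P3 6, P4 2, P5 7 (total 23).
P5 receives 7.

7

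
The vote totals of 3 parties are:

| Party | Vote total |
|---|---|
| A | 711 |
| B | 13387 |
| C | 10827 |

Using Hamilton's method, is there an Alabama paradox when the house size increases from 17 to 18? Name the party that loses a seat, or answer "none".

At 17 seats: A 1, B 9, C 7.
At 18 seats: A 0, B 10, C 8.
A drops from 1 to 0.

A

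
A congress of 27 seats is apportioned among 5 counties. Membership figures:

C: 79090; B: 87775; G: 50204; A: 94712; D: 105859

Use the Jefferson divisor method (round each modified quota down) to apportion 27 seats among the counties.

Standard divisor 417640/27 ≈ 15468.148; standard quotas: C 5.113, B 5.675, G 3.246, A 6.123, D 6.844.
Rounding down gives 5, 5, 3, 6, 6 = 25 seats, so the divisor must be adjusted.
With modified divisor 14100: modified quotas C 5.609, B 6.225, G 3.561, A 6.717, D 7.508.
Rounding down: C 5, B 6, G 3, A 6, D 7 (total 27).

C 5, B 6, G 3, A 6, D 7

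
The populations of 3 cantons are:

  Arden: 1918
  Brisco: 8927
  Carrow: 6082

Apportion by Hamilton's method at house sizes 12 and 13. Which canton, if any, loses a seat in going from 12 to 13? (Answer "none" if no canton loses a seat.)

Arden

At 12 seats: Arden 2, Brisco 6, Carrow 4.
At 13 seats: Arden 1, Brisco 7, Carrow 5.
Arden drops from 2 to 1.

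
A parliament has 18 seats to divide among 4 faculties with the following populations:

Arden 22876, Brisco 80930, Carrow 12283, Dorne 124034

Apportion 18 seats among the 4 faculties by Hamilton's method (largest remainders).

Arden 2, Brisco 6, Carrow 1, Dorne 9

The standard divisor is 240123/18 ≈ 13340.167.
Standard quotas: Arden 1.7148, Brisco 6.0666, Carrow 0.9208, Dorne 9.2978.
Lower quotas: Arden 1, Brisco 6, Carrow 0, Dorne 9 (sum 16, leaving 2 seats).
Remainders in descending order: Carrow 0.9208, Arden 0.7148, Dorne 0.2978, Brisco 0.0666.
Largest remainders: Carrow, Arden receive the extra seats.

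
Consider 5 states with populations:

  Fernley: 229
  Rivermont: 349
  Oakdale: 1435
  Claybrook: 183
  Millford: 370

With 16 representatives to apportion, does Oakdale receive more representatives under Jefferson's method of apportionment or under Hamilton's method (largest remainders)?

Jefferson

Jefferson: Fernley 1, Rivermont 2, Oakdale 10, Claybrook 1, Millford 2.
Hamilton: Fernley 2, Rivermont 2, Oakdale 9, Claybrook 1, Millford 2.
Oakdale gets 10 under Jefferson and 9 under Hamilton.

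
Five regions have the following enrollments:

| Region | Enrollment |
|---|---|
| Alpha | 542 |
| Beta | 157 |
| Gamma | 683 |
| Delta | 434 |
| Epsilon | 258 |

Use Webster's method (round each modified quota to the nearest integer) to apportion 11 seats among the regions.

Alpha 3; Beta 1; Gamma 4; Delta 2; Epsilon 1

Standard divisor 2074/11 ≈ 188.545; standard quotas: Alpha 2.875, Beta 0.833, Gamma 3.622, Delta 2.302, Epsilon 1.368.
Rounding to the nearest integer gives Alpha 3, Beta 1, Gamma 4, Delta 2, Epsilon 1 — total 11, matching the house size, so no adjustment is needed.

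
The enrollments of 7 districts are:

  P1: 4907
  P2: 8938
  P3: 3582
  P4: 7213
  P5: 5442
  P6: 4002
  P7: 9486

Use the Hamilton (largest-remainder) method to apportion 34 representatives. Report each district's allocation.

The standard divisor is 43570/34 ≈ 1281.471.
Standard quotas: P1 3.8292, P2 6.9748, P3 2.7952, P4 5.6287, P5 4.2467, P6 3.1230, P7 7.4024.
Lower quotas: P1 3, P2 6, P3 2, P4 5, P5 4, P6 3, P7 7 (sum 30, leaving 4 seats).
Remainders in descending order: P2 0.9748, P1 0.8292, P3 0.7952, P4 0.6287, P7 0.4024, P5 0.2467, P6 0.1230.
Largest remainders: P2, P1, P3, P4 receive the extra seats.

P1: 4; P2: 7; P3: 3; P4: 6; P5: 4; P6: 3; P7: 7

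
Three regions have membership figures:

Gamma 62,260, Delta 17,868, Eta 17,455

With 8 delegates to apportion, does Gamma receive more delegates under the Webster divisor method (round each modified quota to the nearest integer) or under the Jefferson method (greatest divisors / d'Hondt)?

Jefferson

Webster: Gamma 5, Delta 2, Eta 1.
Jefferson: Gamma 6, Delta 1, Eta 1.
Gamma gets 5 under Webster and 6 under Jefferson.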